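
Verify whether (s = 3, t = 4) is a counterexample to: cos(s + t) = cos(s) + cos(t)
Substituting s = 3, t = 4:
LHS = cos(3 + 4) = cos(7) ≈ 0.7539
RHS = cos(3) + cos(4) ≈ -1.644

Since LHS ≠ RHS, this pair disproves the claim.

Answer: Yes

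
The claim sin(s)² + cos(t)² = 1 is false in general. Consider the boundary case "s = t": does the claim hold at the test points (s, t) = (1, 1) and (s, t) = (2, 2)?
Yes, holds at both test points

At (1, 1): LHS = cos(1)² + sin(1)² = 1, RHS = 1 → equal
At (2, 2): LHS = cos(2)² + sin(2)² = 1, RHS = 1 → equal

So the claim does hold at both of these boundary points, even though it is not an identity.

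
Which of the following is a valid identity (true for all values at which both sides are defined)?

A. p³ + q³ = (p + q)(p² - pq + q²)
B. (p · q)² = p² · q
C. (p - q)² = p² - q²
A

A: holds — e.g. at (3, 7), both sides equal 370.
B: fails at (3, 4) — LHS = 144, RHS = 36.
C: fails at (3, 5) — LHS = 4, RHS = -16.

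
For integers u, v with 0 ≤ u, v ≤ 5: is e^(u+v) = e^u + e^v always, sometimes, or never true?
The claim fails for every pair in the range. For instance at (u, v) = (3, 1): LHS = e^4 ≈ 54.6, RHS = e + e^3 ≈ 22.8.

Answer: Never true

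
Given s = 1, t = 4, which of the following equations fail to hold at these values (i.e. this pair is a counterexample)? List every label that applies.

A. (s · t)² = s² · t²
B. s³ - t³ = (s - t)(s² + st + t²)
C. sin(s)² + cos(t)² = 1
C

Evaluating each claim at the given values:
A. LHS = 16, RHS = 16 → holds here (LHS = RHS)
B. LHS = -63, RHS = -63 → holds here (LHS = RHS)
C. LHS = cos(4)² + sin(1)² ≈ 1.135, RHS = 1 → fails here (LHS ≠ RHS)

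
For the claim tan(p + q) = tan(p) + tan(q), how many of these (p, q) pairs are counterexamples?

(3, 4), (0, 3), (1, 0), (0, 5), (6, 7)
2

Testing each pair:
(3, 4): LHS = tan(7) ≈ 0.8714, RHS = tan(3) + tan(4) ≈ 1.015 → counterexample
(0, 3): LHS = tan(3) ≈ -0.1425, RHS = tan(3) ≈ -0.1425 → satisfies claim
(1, 0): LHS = tan(1) ≈ 1.557, RHS = tan(1) ≈ 1.557 → satisfies claim
(0, 5): LHS = tan(5) ≈ -3.381, RHS = tan(5) ≈ -3.381 → satisfies claim
(6, 7): LHS = tan(13) ≈ 0.463, RHS = tan(6) + tan(7) ≈ 0.5804 → counterexample

That makes 2 counterexamples.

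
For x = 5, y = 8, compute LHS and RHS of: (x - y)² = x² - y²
LHS = (5 - 8)² = 9
RHS = 5² - 8² = -39

LHS ≠ RHS, so the equation does not hold here.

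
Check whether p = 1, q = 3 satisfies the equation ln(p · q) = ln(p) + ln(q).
Substituting p = 1, q = 3:

LHS = ln(1 · 3) = ln(3) ≈ 1.099
RHS = ln(1) + ln(3) = ln(3) ≈ 1.099

LHS = RHS, so the equation holds at this point.

Answer: Holds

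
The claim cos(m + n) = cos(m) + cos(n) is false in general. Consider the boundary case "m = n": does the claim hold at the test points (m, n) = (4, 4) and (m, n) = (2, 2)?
At (4, 4): LHS = cos(8) ≈ -0.1455 ≠ RHS = 2·cos(4) ≈ -1.307
At (2, 2): LHS = cos(4) ≈ -0.6536 ≠ RHS = 2·cos(2) ≈ -0.8323

Answer: No, fails at both test points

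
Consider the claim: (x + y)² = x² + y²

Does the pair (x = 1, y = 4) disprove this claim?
Yes

Substituting x = 1, y = 4:
LHS = (1 + 4)² = 25
RHS = 1² + 4² = 17

Since LHS ≠ RHS, this pair disproves the claim.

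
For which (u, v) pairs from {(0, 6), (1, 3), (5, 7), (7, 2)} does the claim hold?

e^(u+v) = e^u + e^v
Testing each pair:
(0, 6): LHS = e^6 ≈ 403.4, RHS = 1 + e^6 ≈ 404.4 → fails
(1, 3): LHS = e^4 ≈ 54.6, RHS = e + e^3 ≈ 22.8 → fails
(5, 7): LHS = e^12 ≈ 162754.8, RHS = e^5 + e^7 ≈ 1245 → fails
(7, 2): LHS = e^9 ≈ 8103, RHS = e^2 + e^7 ≈ 1104 → fails

No pair satisfies the claim.

Answer: None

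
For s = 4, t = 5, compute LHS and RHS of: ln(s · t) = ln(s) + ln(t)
LHS = ln(4 · 5) = ln(20) ≈ 2.996
RHS = ln(4) + ln(5) ≈ 2.996

LHS = RHS: the two sides agree.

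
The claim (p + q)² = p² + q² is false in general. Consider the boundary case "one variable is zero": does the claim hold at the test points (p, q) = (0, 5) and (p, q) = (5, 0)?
At (0, 5): LHS = 25, RHS = 25 → equal
At (5, 0): LHS = 25, RHS = 25 → equal

So the claim does hold at both of these boundary points, even though it is not an identity.

Answer: Yes, holds at both test points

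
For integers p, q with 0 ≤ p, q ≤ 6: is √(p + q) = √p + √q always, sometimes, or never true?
Sometimes true

It holds at (p, q) = (0, 2) (both sides equal √(2) ≈ 1.414), but fails at (p, q) = (4, 1) (LHS = √(5) ≈ 2.236, RHS = 3).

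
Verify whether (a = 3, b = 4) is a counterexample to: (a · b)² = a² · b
Substituting a = 3, b = 4:
LHS = (3 · 4)² = 144
RHS = 3² · 4 = 36

Since LHS ≠ RHS, this pair disproves the claim.

Answer: Yes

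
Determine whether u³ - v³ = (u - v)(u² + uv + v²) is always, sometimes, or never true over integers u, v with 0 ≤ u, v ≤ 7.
Always true

The identity holds for every pair in the range. For instance at (u, v) = (1, 2): both sides equal -7.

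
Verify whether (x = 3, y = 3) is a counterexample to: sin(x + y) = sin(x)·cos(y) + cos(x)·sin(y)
No

Substituting x = 3, y = 3:
LHS = sin(3 + 3) = sin(6) ≈ -0.2794
RHS = sin(3)·cos(3) + cos(3)·sin(3) = 2·sin(3)·cos(3) ≈ -0.2794

The sides agree, so this pair does not disprove the claim.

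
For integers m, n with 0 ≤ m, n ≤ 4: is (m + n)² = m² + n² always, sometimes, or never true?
It holds at (m, n) = (0, 1) (both sides equal 1), but fails at (m, n) = (2, 1) (LHS = 9, RHS = 5).

Answer: Sometimes true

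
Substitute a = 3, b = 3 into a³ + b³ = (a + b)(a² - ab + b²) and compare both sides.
LHS = 3³ + 3³ = 54
RHS = (3 + 3)(3² - 3·3 + 3²) = 54

LHS = RHS: the two sides agree.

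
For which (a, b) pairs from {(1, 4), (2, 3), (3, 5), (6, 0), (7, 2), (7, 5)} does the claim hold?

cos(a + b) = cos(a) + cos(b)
None

Testing each pair:
(1, 4): LHS = cos(5) ≈ 0.2837, RHS = cos(4) + cos(1) ≈ -0.1133 → fails
(2, 3): LHS = cos(5) ≈ 0.2837, RHS = cos(3) + cos(2) ≈ -1.406 → fails
(3, 5): LHS = cos(8) ≈ -0.1455, RHS = cos(3) + cos(5) ≈ -0.7063 → fails
(6, 0): LHS = cos(6) ≈ 0.9602, RHS = cos(6) + 1 ≈ 1.96 → fails
(7, 2): LHS = cos(9) ≈ -0.9111, RHS = cos(2) + cos(7) ≈ 0.3378 → fails
(7, 5): LHS = cos(12) ≈ 0.8439, RHS = cos(5) + cos(7) ≈ 1.038 → fails

No pair satisfies the claim.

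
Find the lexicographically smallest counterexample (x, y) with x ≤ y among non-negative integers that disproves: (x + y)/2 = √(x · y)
Substituting (0, 1) into the claim:
LHS = (0 + 1)/2 = 1/2
RHS = √(0 · 1) = 0

Since LHS ≠ RHS, this pair disproves the claim, and no lexicographically smaller pair (x ≤ y, non-negative integers) does.

For instance (3, 7) is also a counterexample (LHS = 5, RHS = √(21) ≈ 4.583), but it's lexicographically larger.

Answer: (x, y) = (0, 1)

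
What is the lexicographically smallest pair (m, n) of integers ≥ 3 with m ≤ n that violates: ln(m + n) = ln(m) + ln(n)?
(m, n) = (3, 3)

Substituting (3, 3) into the claim:
LHS = ln(3 + 3) = ln(6) ≈ 1.792
RHS = ln(3) + ln(3) = 2·ln(3) ≈ 2.197

Since LHS ≠ RHS, this pair disproves the claim, and no lexicographically smaller pair (m ≤ n, integers ≥ 3) does.

For instance (5, 9) is also a counterexample (LHS = ln(14) ≈ 2.639, RHS = ln(5) + ln(9) ≈ 3.807), but it's lexicographically larger.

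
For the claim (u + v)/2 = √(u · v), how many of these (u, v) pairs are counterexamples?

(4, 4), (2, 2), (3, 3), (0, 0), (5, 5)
Testing each pair:
(4, 4): LHS = 4, RHS = 4 → satisfies claim
(2, 2): LHS = 2, RHS = 2 → satisfies claim
(3, 3): LHS = 3, RHS = 3 → satisfies claim
(0, 0): LHS = 0, RHS = 0 → satisfies claim
(5, 5): LHS = 5, RHS = 5 → satisfies claim

That makes 0 counterexamples.

Answer: 0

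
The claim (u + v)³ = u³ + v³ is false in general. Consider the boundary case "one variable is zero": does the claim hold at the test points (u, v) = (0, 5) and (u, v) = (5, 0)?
Yes, holds at both test points

At (0, 5): LHS = 125, RHS = 125 → equal
At (5, 0): LHS = 125, RHS = 125 → equal

So the claim does hold at both of these boundary points, even though it is not an identity.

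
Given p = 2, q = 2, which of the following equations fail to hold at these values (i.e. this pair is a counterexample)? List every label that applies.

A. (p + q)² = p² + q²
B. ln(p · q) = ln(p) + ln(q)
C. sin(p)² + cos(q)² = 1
Evaluating each claim at the given values:
A. LHS = 16, RHS = 8 → fails here (LHS ≠ RHS)
B. LHS = ln(4) ≈ 1.386, RHS = 2·ln(2) ≈ 1.386 → holds here (LHS = RHS)
C. LHS = cos(2)² + sin(2)² = 1, RHS = 1 → holds here (LHS = RHS)

Answer: A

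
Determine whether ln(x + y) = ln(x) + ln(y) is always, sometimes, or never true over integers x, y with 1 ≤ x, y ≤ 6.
Sometimes true

It holds at (x, y) = (2, 2) (both sides equal ln(4) ≈ 1.386), but fails at (x, y) = (2, 3) (LHS = ln(5) ≈ 1.609, RHS = ln(2) + ln(3) ≈ 1.792).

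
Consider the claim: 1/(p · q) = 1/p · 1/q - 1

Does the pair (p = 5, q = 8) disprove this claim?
Yes

Substituting p = 5, q = 8:
LHS = 1/(5 · 8) = 1/40
RHS = 1/5 · 1/8 - 1 = -39/40

Since LHS ≠ RHS, this pair disproves the claim.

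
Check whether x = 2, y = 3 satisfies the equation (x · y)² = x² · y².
Substituting x = 2, y = 3:

LHS = (2 · 3)² = 36
RHS = 2² · 3² = 36

LHS = RHS, so the equation holds at this point.

Answer: Holds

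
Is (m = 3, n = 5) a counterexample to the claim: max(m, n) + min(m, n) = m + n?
No

Substituting m = 3, n = 5:
LHS = max(3, 5) + min(3, 5) = 8
RHS = 3 + 5 = 8

The sides agree, so this pair does not disprove the claim.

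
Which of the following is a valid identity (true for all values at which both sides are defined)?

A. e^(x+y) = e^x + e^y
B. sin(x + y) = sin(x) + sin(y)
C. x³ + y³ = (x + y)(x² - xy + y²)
C

A: fails at (4, 4) — LHS = e^8 ≈ 2981, RHS = 2·e^4 ≈ 109.2.
B: fails at (3, 5) — LHS = sin(8) ≈ 0.9894, RHS = sin(5) + sin(3) ≈ -0.8178.
C: holds — e.g. at (2, 7), both sides equal 351.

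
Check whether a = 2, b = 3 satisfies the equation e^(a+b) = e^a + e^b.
Substituting a = 2, b = 3:

LHS = e^(2+3) = e^5 ≈ 148.4
RHS = e^2 + e^3 ≈ 27.47

LHS ≠ RHS, so the equation does not hold at this point.

Answer: Fails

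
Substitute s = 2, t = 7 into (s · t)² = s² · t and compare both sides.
LHS = (2 · 7)² = 196
RHS = 2² · 7 = 28

LHS ≠ RHS, so the equation does not hold here.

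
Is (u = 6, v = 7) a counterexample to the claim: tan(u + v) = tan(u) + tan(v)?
Substituting u = 6, v = 7:
LHS = tan(6 + 7) = tan(13) ≈ 0.463
RHS = tan(6) + tan(7) ≈ 0.5804

Since LHS ≠ RHS, this pair disproves the claim.

Answer: Yes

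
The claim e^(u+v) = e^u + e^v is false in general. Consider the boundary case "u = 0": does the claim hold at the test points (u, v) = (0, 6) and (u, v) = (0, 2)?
At (0, 6): LHS = e^6 ≈ 403.4 ≠ RHS = 1 + e^6 ≈ 404.4
At (0, 2): LHS = e^2 ≈ 7.389 ≠ RHS = 1 + e^2 ≈ 8.389

Answer: No, fails at both test points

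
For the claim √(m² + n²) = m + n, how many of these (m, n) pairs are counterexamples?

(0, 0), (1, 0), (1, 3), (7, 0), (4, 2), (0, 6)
2

Testing each pair:
(0, 0): LHS = 0, RHS = 0 → satisfies claim
(1, 0): LHS = 1, RHS = 1 → satisfies claim
(1, 3): LHS = √(10) ≈ 3.162, RHS = 4 → counterexample
(7, 0): LHS = 7, RHS = 7 → satisfies claim
(4, 2): LHS = 2·√(5) ≈ 4.472, RHS = 6 → counterexample
(0, 6): LHS = 6, RHS = 6 → satisfies claim

That makes 2 counterexamples.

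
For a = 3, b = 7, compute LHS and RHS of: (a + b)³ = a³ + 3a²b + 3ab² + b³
LHS = (3 + 7)³ = 1000
RHS = 3³ + 3·3²·7 + 3·3·7² + 7³ = 1000

LHS = RHS: the two sides agree.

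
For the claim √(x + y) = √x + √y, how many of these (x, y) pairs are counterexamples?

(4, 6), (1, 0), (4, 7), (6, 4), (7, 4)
Testing each pair:
(4, 6): LHS = √(10) ≈ 3.162, RHS = 2 + √(6) ≈ 4.449 → counterexample
(1, 0): LHS = 1, RHS = 1 → satisfies claim
(4, 7): LHS = √(11) ≈ 3.317, RHS = 2 + √(7) ≈ 4.646 → counterexample
(6, 4): LHS = √(10) ≈ 3.162, RHS = 2 + √(6) ≈ 4.449 → counterexample
(7, 4): LHS = √(11) ≈ 3.317, RHS = 2 + √(7) ≈ 4.646 → counterexample

That makes 4 counterexamples.

Answer: 4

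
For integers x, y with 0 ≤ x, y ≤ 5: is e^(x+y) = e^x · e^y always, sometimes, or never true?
Always true

The identity holds for every pair in the range. For instance at (x, y) = (5, 4): both sides equal e^9 ≈ 8103.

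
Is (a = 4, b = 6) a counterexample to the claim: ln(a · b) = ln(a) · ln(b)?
Yes

Substituting a = 4, b = 6:
LHS = ln(4 · 6) = ln(24) ≈ 3.178
RHS = ln(4) · ln(6) ≈ 2.484

Since LHS ≠ RHS, this pair disproves the claim.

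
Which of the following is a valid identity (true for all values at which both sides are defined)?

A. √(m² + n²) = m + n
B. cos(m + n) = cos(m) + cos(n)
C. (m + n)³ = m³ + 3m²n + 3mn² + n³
C

A: fails at (2, 7) — LHS = √(53) ≈ 7.28, RHS = 9.
B: fails at (3, 3) — LHS = cos(6) ≈ 0.9602, RHS = 2·cos(3) ≈ -1.98.
C: holds — e.g. at (2, 5), both sides equal 343.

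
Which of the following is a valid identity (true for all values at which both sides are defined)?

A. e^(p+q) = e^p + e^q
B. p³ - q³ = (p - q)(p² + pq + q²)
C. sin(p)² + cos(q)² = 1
B

A: fails at (1, 5) — LHS = e^6 ≈ 403.4, RHS = e + e^5 ≈ 151.1.
B: holds — e.g. at (6, 7), both sides equal -127.
C: fails at (1, 2) — LHS = cos(2)² + sin(1)² ≈ 0.8813, RHS = 1.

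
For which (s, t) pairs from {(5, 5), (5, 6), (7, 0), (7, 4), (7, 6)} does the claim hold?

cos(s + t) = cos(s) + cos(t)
Testing each pair:
(5, 5): LHS = cos(10) ≈ -0.8391, RHS = 2·cos(5) ≈ 0.5673 → fails
(5, 6): LHS = cos(11) ≈ 0.004426, RHS = cos(5) + cos(6) ≈ 1.244 → fails
(7, 0): LHS = cos(7) ≈ 0.7539, RHS = cos(7) + 1 ≈ 1.754 → fails
(7, 4): LHS = cos(11) ≈ 0.004426, RHS = cos(4) + cos(7) ≈ 0.1003 → fails
(7, 6): LHS = cos(13) ≈ 0.9074, RHS = cos(7) + cos(6) ≈ 1.714 → fails

No pair satisfies the claim.

Answer: None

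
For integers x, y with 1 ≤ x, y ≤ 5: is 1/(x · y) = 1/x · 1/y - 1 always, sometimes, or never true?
The claim fails for every pair in the range. For instance at (x, y) = (1, 3): LHS = 1/3, RHS = -2/3.

Answer: Never true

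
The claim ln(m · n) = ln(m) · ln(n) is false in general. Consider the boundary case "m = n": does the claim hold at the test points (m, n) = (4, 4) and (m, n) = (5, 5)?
At (4, 4): LHS = ln(16) ≈ 2.773 ≠ RHS = ln(4)² ≈ 1.922
At (5, 5): LHS = ln(25) ≈ 3.219 ≠ RHS = ln(5)² ≈ 2.59

Answer: No, fails at both test points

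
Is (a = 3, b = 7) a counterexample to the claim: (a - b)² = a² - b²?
Substituting a = 3, b = 7:
LHS = (3 - 7)² = 16
RHS = 3² - 7² = -40

Since LHS ≠ RHS, this pair disproves the claim.

Answer: Yes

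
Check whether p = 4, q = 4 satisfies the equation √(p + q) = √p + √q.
Substituting p = 4, q = 4:

LHS = √(4 + 4) = 2·√(2) ≈ 2.828
RHS = √4 + √4 = 4

LHS ≠ RHS, so the equation does not hold at this point.

Answer: Fails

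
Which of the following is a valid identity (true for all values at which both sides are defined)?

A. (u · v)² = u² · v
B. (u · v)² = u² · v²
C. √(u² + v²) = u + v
A: fails at (4, 6) — LHS = 576, RHS = 96.
B: holds — e.g. at (2, 4), both sides equal 64.
C: fails at (1, 3) — LHS = √(10) ≈ 3.162, RHS = 4.

Answer: B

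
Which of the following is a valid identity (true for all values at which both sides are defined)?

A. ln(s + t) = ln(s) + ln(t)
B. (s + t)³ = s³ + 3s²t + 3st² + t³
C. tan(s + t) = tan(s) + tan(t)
A: fails at (1, 2) — LHS = ln(3) ≈ 1.099, RHS = ln(2) ≈ 0.6931.
B: holds — e.g. at (1, 4), both sides equal 125.
C: fails at (2, 7) — LHS = tan(9) ≈ -0.4523, RHS = tan(2) + tan(7) ≈ -1.314.

Answer: B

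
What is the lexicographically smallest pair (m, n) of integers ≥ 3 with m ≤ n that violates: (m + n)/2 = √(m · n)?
At (3, 3): both sides equal 3, so it holds there.

Substituting (3, 4) into the claim:
LHS = (3 + 4)/2 = 7/2
RHS = √(3 · 4) = 2·√(3) ≈ 3.464

Since LHS ≠ RHS, this pair disproves the claim, and no lexicographically smaller pair (m ≤ n, integers ≥ 3) does.

For instance (6, 7) is also a counterexample (LHS = 13/2, RHS = √(42) ≈ 6.481), but it's lexicographically larger.

Answer: (m, n) = (3, 4)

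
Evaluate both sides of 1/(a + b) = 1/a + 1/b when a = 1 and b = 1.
LHS = 1/(1 + 1) = 1/2
RHS = 1/1 + 1/1 = 2

LHS ≠ RHS, so the equation does not hold here.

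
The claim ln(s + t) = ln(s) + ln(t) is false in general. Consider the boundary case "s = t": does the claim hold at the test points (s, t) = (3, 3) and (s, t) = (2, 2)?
At (3, 3): LHS = ln(6) ≈ 1.792 ≠ RHS = 2·ln(3) ≈ 2.197
At (2, 2): LHS = ln(4) ≈ 1.386, RHS = 2·ln(2) ≈ 1.386 → equal

Answer: Only at (2, 2)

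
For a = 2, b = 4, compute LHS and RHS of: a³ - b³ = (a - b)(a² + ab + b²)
LHS = 2³ - 4³ = -56
RHS = (2 - 4)(2² + 2·4 + 4²) = -56

LHS = RHS: the two sides agree.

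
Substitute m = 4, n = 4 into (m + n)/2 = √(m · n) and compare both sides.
LHS = (4 + 4)/2 = 4
RHS = √(4 · 4) = 4

LHS = RHS: the two sides agree.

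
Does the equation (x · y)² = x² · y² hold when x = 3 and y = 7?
Substituting x = 3, y = 7:

LHS = (3 · 7)² = 441
RHS = 3² · 7² = 441

LHS = RHS, so the equation holds at this point.

Answer: Holds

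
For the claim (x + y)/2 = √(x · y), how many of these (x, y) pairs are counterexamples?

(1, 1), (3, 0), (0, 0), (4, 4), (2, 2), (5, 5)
1

Testing each pair:
(1, 1): LHS = 1, RHS = 1 → satisfies claim
(3, 0): LHS = 3/2, RHS = 0 → counterexample
(0, 0): LHS = 0, RHS = 0 → satisfies claim
(4, 4): LHS = 4, RHS = 4 → satisfies claim
(2, 2): LHS = 2, RHS = 2 → satisfies claim
(5, 5): LHS = 5, RHS = 5 → satisfies claim

That makes 1 counterexample.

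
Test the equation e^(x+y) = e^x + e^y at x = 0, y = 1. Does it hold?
Substituting x = 0, y = 1:

LHS = e^(0+1) = e ≈ 2.718
RHS = e^0 + e^1 = 1 + e ≈ 3.718

LHS ≠ RHS, so the equation does not hold at this point.

Answer: Fails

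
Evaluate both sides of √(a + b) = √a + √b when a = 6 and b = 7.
LHS = √(6 + 7) = √(13) ≈ 3.606
RHS = √6 + √7 = √(6) + √(7) ≈ 5.095

LHS ≠ RHS (they differ by about 1.49), so the equation does not hold here.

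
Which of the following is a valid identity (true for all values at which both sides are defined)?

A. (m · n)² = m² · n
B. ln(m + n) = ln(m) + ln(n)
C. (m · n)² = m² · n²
A: fails at (2, 4) — LHS = 64, RHS = 16.
B: fails at (1, 1) — LHS = ln(2) ≈ 0.6931, RHS = 0.
C: holds — e.g. at (2, 5), both sides equal 100.

Answer: C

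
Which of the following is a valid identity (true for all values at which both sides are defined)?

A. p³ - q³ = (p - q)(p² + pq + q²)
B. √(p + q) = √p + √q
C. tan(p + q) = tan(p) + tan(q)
A

A: holds — e.g. at (1, 5), both sides equal -124.
B: fails at (2, 3) — LHS = √(5) ≈ 2.236, RHS = √(2) + √(3) ≈ 3.146.
C: fails at (6, 7) — LHS = tan(13) ≈ 0.463, RHS = tan(6) + tan(7) ≈ 0.5804.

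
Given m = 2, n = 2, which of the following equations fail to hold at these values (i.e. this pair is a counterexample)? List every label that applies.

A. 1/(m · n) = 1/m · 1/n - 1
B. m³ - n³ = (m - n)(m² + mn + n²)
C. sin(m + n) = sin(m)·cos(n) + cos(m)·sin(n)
Evaluating each claim at the given values:
A. LHS = 1/4, RHS = -3/4 → fails here (LHS ≠ RHS)
B. LHS = 0, RHS = 0 → holds here (LHS = RHS)
C. LHS = sin(4) ≈ -0.7568, RHS = 2·sin(2)·cos(2) ≈ -0.7568 → holds here (LHS = RHS)

Answer: A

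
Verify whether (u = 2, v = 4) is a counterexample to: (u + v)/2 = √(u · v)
Yes

Substituting u = 2, v = 4:
LHS = (2 + 4)/2 = 3
RHS = √(2 · 4) = 2·√(2) ≈ 2.828

Since LHS ≠ RHS, this pair disproves the claim.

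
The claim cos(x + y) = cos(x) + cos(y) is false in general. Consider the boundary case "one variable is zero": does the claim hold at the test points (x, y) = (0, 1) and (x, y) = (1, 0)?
No, fails at both test points

At (0, 1): LHS = cos(1) ≈ 0.5403 ≠ RHS = cos(1) + 1 ≈ 1.54
At (1, 0): LHS = cos(1) ≈ 0.5403 ≠ RHS = cos(1) + 1 ≈ 1.54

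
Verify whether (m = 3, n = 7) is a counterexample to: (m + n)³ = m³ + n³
Substituting m = 3, n = 7:
LHS = (3 + 7)³ = 1000
RHS = 3³ + 7³ = 370

Since LHS ≠ RHS, this pair disproves the claim.

Answer: Yes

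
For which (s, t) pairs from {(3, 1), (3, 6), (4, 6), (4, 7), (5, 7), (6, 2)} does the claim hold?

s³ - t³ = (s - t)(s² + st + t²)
All pairs

Testing each pair:
(3, 1): LHS = 26, RHS = 26 → holds
(3, 6): LHS = -189, RHS = -189 → holds
(4, 6): LHS = -152, RHS = -152 → holds
(4, 7): LHS = -279, RHS = -279 → holds
(5, 7): LHS = -218, RHS = -218 → holds
(6, 2): LHS = 208, RHS = 208 → holds

Every pair satisfies the claim.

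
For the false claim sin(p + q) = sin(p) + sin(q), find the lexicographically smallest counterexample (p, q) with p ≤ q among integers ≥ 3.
Substituting (3, 3) into the claim:
LHS = sin(3 + 3) = sin(6) ≈ -0.2794
RHS = sin(3) + sin(3) = 2·sin(3) ≈ 0.2822

Since LHS ≠ RHS, this pair disproves the claim, and no lexicographically smaller pair (p ≤ q, integers ≥ 3) does.

For instance (3, 7) is also a counterexample (LHS = sin(10) ≈ -0.544, RHS = sin(3) + sin(7) ≈ 0.7981), but it's lexicographically larger.

Answer: (p, q) = (3, 3)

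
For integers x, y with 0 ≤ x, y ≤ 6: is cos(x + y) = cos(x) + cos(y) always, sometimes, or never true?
Never true

The claim fails for every pair in the range. For instance at (x, y) = (4, 6): LHS = cos(10) ≈ -0.8391, RHS = cos(4) + cos(6) ≈ 0.3065.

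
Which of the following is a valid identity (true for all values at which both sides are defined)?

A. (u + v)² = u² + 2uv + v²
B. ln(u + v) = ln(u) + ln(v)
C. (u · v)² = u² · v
A: holds — e.g. at (2, 4), both sides equal 36.
B: fails at (3, 5) — LHS = ln(8) ≈ 2.079, RHS = ln(3) + ln(5) ≈ 2.708.
C: fails at (1, 2) — LHS = 4, RHS = 2.

Answer: A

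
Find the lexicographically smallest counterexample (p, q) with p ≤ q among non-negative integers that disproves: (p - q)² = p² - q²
(p, q) = (0, 1)

Substituting (0, 1) into the claim:
LHS = (0 - 1)² = 1
RHS = 0² - 1² = -1

Since LHS ≠ RHS, this pair disproves the claim, and no lexicographically smaller pair (p ≤ q, non-negative integers) does.

For instance (2, 6) is also a counterexample (LHS = 16, RHS = -32), but it's lexicographically larger.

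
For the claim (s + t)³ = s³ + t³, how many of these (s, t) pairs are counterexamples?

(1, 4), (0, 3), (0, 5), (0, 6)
Testing each pair:
(1, 4): LHS = 125, RHS = 65 → counterexample
(0, 3): LHS = 27, RHS = 27 → satisfies claim
(0, 5): LHS = 125, RHS = 125 → satisfies claim
(0, 6): LHS = 216, RHS = 216 → satisfies claim

That makes 1 counterexample.

Answer: 1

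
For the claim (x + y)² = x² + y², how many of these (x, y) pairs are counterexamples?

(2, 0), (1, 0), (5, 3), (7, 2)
2

Testing each pair:
(2, 0): LHS = 4, RHS = 4 → satisfies claim
(1, 0): LHS = 1, RHS = 1 → satisfies claim
(5, 3): LHS = 64, RHS = 34 → counterexample
(7, 2): LHS = 81, RHS = 53 → counterexample

That makes 2 counterexamples.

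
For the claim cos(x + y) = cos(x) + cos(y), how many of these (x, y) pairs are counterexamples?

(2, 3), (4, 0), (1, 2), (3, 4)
Testing each pair:
(2, 3): LHS = cos(5) ≈ 0.2837, RHS = cos(3) + cos(2) ≈ -1.406 → counterexample
(4, 0): LHS = cos(4) ≈ -0.6536, RHS = cos(4) + 1 ≈ 0.3464 → counterexample
(1, 2): LHS = cos(3) ≈ -0.99, RHS = cos(2) + cos(1) ≈ 0.1242 → counterexample
(3, 4): LHS = cos(7) ≈ 0.7539, RHS = cos(3) + cos(4) ≈ -1.644 → counterexample

That makes 4 counterexamples.

Answer: 4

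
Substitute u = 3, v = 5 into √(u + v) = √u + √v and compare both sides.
LHS = √(3 + 5) = 2·√(2) ≈ 2.828
RHS = √3 + √5 = √(3) + √(5) ≈ 3.968

LHS ≠ RHS (they differ by about 1.14), so the equation does not hold here.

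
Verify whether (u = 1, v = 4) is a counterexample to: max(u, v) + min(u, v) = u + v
Substituting u = 1, v = 4:
LHS = max(1, 4) + min(1, 4) = 5
RHS = 1 + 4 = 5

The sides agree, so this pair does not disprove the claim.

Answer: No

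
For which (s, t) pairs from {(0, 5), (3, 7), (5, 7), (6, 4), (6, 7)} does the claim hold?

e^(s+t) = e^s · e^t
All pairs

Testing each pair:
(0, 5): LHS = e^5 ≈ 148.4, RHS = e^5 ≈ 148.4 → holds
(3, 7): LHS = e^10 ≈ 22026.5, RHS = e^10 ≈ 22026.5 → holds
(5, 7): LHS = e^12 ≈ 162754.8, RHS = e^12 ≈ 162754.8 → holds
(6, 4): LHS = e^10 ≈ 22026.5, RHS = e^10 ≈ 22026.5 → holds
(6, 7): LHS = e^13 ≈ 442413.4, RHS = e^13 ≈ 442413.4 → holds

Every pair satisfies the claim.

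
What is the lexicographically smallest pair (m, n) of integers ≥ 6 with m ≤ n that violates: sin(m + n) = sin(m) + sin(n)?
(m, n) = (6, 6)

Substituting (6, 6) into the claim:
LHS = sin(6 + 6) = sin(12) ≈ -0.5366
RHS = sin(6) + sin(6) = 2·sin(6) ≈ -0.5588

Since LHS ≠ RHS, this pair disproves the claim, and no lexicographically smaller pair (m ≤ n, integers ≥ 6) does.

For instance (11, 11) is also a counterexample (LHS = sin(22) ≈ -0.008851, RHS = 2·sin(11) ≈ -2), but it's lexicographically larger.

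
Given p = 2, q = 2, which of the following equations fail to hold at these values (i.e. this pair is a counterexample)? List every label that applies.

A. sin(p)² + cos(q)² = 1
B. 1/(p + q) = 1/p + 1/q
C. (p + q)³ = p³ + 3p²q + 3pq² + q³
B

Evaluating each claim at the given values:
A. LHS = cos(2)² + sin(2)² = 1, RHS = 1 → holds here (LHS = RHS)
B. LHS = 1/4, RHS = 1 → fails here (LHS ≠ RHS)
C. LHS = 64, RHS = 64 → holds here (LHS = RHS)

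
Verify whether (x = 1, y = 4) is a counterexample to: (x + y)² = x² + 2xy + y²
No

Substituting x = 1, y = 4:
LHS = (1 + 4)² = 25
RHS = 1² + 2·1·4 + 4² = 25

The sides agree, so this pair does not disprove the claim.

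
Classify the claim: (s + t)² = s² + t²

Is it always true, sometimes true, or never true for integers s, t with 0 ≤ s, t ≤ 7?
Sometimes true

It holds at (s, t) = (0, 2) (both sides equal 4), but fails at (s, t) = (6, 6) (LHS = 144, RHS = 72).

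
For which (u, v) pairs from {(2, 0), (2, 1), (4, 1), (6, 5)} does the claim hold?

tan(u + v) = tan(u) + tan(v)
Testing each pair:
(2, 0): LHS = tan(2) ≈ -2.185, RHS = tan(2) ≈ -2.185 → holds
(2, 1): LHS = tan(3) ≈ -0.1425, RHS = tan(2) + tan(1) ≈ -0.6276 → fails
(4, 1): LHS = tan(5) ≈ -3.381, RHS = tan(4) + tan(1) ≈ 2.715 → fails
(6, 5): LHS = tan(11) ≈ -226, RHS = tan(5) + tan(6) ≈ -3.672 → fails

1 of 4 pairs satisfies the claim.

Answer: (2, 0)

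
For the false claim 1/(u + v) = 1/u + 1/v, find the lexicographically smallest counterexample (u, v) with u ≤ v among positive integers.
Substituting (1, 1) into the claim:
LHS = 1/(1 + 1) = 1/2
RHS = 1/1 + 1/1 = 2

Since LHS ≠ RHS, this pair disproves the claim, and no lexicographically smaller pair (u ≤ v, positive integers) does.

For instance (3, 3) is also a counterexample (LHS = 1/6, RHS = 2/3), but it's lexicographically larger.

Answer: (u, v) = (1, 1)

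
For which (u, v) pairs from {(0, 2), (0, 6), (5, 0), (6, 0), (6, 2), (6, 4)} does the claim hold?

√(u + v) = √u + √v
Testing each pair:
(0, 2): LHS = √(2) ≈ 1.414, RHS = √(2) ≈ 1.414 → holds
(0, 6): LHS = √(6) ≈ 2.449, RHS = √(6) ≈ 2.449 → holds
(5, 0): LHS = √(5) ≈ 2.236, RHS = √(5) ≈ 2.236 → holds
(6, 0): LHS = √(6) ≈ 2.449, RHS = √(6) ≈ 2.449 → holds
(6, 2): LHS = 2·√(2) ≈ 2.828, RHS = √(2) + √(6) ≈ 3.864 → fails
(6, 4): LHS = √(10) ≈ 3.162, RHS = 2 + √(6) ≈ 4.449 → fails

4 of 6 pairs satisfy the claim.

Answer: (0, 2), (0, 6), (5, 0), (6, 0)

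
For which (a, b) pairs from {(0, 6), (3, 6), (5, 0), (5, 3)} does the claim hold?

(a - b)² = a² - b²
Testing each pair:
(0, 6): LHS = 36, RHS = -36 → fails
(3, 6): LHS = 9, RHS = -27 → fails
(5, 0): LHS = 25, RHS = 25 → holds
(5, 3): LHS = 4, RHS = 16 → fails

1 of 4 pairs satisfies the claim.

Answer: (5, 0)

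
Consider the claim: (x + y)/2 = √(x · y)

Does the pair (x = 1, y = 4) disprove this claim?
Yes

Substituting x = 1, y = 4:
LHS = (1 + 4)/2 = 5/2
RHS = √(1 · 4) = 2

Since LHS ≠ RHS, this pair disproves the claim.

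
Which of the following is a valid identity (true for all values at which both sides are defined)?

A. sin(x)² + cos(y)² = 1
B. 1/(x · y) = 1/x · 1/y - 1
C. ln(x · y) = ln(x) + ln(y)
A: fails at (4, 5) — LHS = cos(5)² + sin(4)² ≈ 0.6532, RHS = 1.
B: fails at (2, 2) — LHS = 1/4, RHS = -3/4.
C: holds — e.g. at (5, 5), both sides equal ln(25) ≈ 3.219.

Answer: C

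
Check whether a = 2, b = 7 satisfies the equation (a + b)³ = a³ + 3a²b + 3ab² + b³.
Substituting a = 2, b = 7:

LHS = (2 + 7)³ = 729
RHS = 2³ + 3·2²·7 + 3·2·7² + 7³ = 729

LHS = RHS, so the equation holds at this point.

Answer: Holds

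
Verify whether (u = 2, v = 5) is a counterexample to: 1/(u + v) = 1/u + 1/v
Substituting u = 2, v = 5:
LHS = 1/(2 + 5) = 1/7
RHS = 1/2 + 1/5 = 7/10

Since LHS ≠ RHS, this pair disproves the claim.

Answer: Yes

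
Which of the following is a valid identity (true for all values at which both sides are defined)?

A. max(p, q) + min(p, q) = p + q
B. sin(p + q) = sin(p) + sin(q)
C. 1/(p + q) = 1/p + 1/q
A

A: holds — e.g. at (5, 8), both sides equal 13.
B: fails at (3, 3) — LHS = sin(6) ≈ -0.2794, RHS = 2·sin(3) ≈ 0.2822.
C: fails at (2, 3) — LHS = 1/5, RHS = 5/6.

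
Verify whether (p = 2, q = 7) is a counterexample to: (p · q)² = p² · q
Yes

Substituting p = 2, q = 7:
LHS = (2 · 7)² = 196
RHS = 2² · 7 = 28

Since LHS ≠ RHS, this pair disproves the claim.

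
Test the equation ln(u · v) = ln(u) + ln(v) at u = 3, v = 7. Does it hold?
Substituting u = 3, v = 7:

LHS = ln(3 · 7) = ln(21) ≈ 3.045
RHS = ln(3) + ln(7) ≈ 3.045

LHS = RHS, so the equation holds at this point.

Answer: Holds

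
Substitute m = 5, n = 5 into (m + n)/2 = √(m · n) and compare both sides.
LHS = (5 + 5)/2 = 5
RHS = √(5 · 5) = 5

LHS = RHS: the two sides agree.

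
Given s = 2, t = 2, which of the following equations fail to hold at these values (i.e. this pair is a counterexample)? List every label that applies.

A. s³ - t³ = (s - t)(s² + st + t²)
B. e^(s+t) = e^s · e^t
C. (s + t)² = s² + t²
Evaluating each claim at the given values:
A. LHS = 0, RHS = 0 → holds here (LHS = RHS)
B. LHS = e^4 ≈ 54.6, RHS = e^4 ≈ 54.6 → holds here (LHS = RHS)
C. LHS = 16, RHS = 8 → fails here (LHS ≠ RHS)

Answer: C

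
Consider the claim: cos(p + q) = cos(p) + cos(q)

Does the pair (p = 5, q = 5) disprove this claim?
Substituting p = 5, q = 5:
LHS = cos(5 + 5) = cos(10) ≈ -0.8391
RHS = cos(5) + cos(5) = 2·cos(5) ≈ 0.5673

Since LHS ≠ RHS, this pair disproves the claim.

Answer: Yes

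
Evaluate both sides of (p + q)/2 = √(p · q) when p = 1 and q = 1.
LHS = (1 + 1)/2 = 1
RHS = √(1 · 1) = 1

LHS = RHS: the two sides agree.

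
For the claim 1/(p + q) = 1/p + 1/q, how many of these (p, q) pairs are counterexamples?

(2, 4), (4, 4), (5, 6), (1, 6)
4

Testing each pair:
(2, 4): LHS = 1/6, RHS = 3/4 → counterexample
(4, 4): LHS = 1/8, RHS = 1/2 → counterexample
(5, 6): LHS = 1/11, RHS = 11/30 → counterexample
(1, 6): LHS = 1/7, RHS = 7/6 → counterexample

That makes 4 counterexamples.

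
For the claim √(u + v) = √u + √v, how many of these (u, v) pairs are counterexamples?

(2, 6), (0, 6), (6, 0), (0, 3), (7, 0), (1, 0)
Testing each pair:
(2, 6): LHS = 2·√(2) ≈ 2.828, RHS = √(2) + √(6) ≈ 3.864 → counterexample
(0, 6): LHS = √(6) ≈ 2.449, RHS = √(6) ≈ 2.449 → satisfies claim
(6, 0): LHS = √(6) ≈ 2.449, RHS = √(6) ≈ 2.449 → satisfies claim
(0, 3): LHS = √(3) ≈ 1.732, RHS = √(3) ≈ 1.732 → satisfies claim
(7, 0): LHS = √(7) ≈ 2.646, RHS = √(7) ≈ 2.646 → satisfies claim
(1, 0): LHS = 1, RHS = 1 → satisfies claim

That makes 1 counterexample.

Answer: 1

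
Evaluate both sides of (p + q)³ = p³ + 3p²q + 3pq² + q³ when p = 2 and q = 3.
LHS = (2 + 3)³ = 125
RHS = 2³ + 3·2²·3 + 3·2·3² + 3³ = 125

LHS = RHS: the two sides agree.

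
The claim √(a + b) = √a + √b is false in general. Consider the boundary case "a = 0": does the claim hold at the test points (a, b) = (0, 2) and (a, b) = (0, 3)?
Yes, holds at both test points

At (0, 2): LHS = √(2) ≈ 1.414, RHS = √(2) ≈ 1.414 → equal
At (0, 3): LHS = √(3) ≈ 1.732, RHS = √(3) ≈ 1.732 → equal

So the claim does hold at both of these boundary points, even though it is not an identity.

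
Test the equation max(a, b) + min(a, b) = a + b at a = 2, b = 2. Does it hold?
Holds

Substituting a = 2, b = 2:

LHS = max(2, 2) + min(2, 2) = 4
RHS = 2 + 2 = 4

LHS = RHS, so the equation holds at this point.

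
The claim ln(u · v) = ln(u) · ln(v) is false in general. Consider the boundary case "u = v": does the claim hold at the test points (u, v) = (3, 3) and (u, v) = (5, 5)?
No, fails at both test points

At (3, 3): LHS = ln(9) ≈ 2.197 ≠ RHS = ln(3)² ≈ 1.207
At (5, 5): LHS = ln(25) ≈ 3.219 ≠ RHS = ln(5)² ≈ 2.59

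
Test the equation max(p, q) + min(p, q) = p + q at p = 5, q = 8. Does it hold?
Substituting p = 5, q = 8:

LHS = max(5, 8) + min(5, 8) = 13
RHS = 5 + 8 = 13

LHS = RHS, so the equation holds at this point.

Answer: Holds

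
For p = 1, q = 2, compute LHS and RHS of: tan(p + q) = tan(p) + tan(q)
LHS = tan(1 + 2) = tan(3) ≈ -0.1425
RHS = tan(1) + tan(2) ≈ -0.6276

LHS ≠ RHS (they differ by about 0.4851), so the equation does not hold here.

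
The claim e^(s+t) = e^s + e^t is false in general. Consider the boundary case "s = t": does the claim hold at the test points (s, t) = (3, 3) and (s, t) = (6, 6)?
No, fails at both test points

At (3, 3): LHS = e^6 ≈ 403.4 ≠ RHS = 2·e^3 ≈ 40.17
At (6, 6): LHS = e^12 ≈ 162754.8 ≠ RHS = 2·e^6 ≈ 806.9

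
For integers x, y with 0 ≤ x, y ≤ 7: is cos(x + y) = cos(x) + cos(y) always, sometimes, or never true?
The claim fails for every pair in the range. For instance at (x, y) = (2, 7): LHS = cos(9) ≈ -0.9111, RHS = cos(2) + cos(7) ≈ 0.3378.

Answer: Never true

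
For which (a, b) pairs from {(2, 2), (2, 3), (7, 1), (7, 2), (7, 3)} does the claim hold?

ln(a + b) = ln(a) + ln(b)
Testing each pair:
(2, 2): LHS = ln(4) ≈ 1.386, RHS = 2·ln(2) ≈ 1.386 → holds
(2, 3): LHS = ln(5) ≈ 1.609, RHS = ln(2) + ln(3) ≈ 1.792 → fails
(7, 1): LHS = ln(8) ≈ 2.079, RHS = ln(7) ≈ 1.946 → fails
(7, 2): LHS = ln(9) ≈ 2.197, RHS = ln(2) + ln(7) ≈ 2.639 → fails
(7, 3): LHS = ln(10) ≈ 2.303, RHS = ln(3) + ln(7) ≈ 3.045 → fails

1 of 5 pairs satisfies the claim.

Answer: (2, 2)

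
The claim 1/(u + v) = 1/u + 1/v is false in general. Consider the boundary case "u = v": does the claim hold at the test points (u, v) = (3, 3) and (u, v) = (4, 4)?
At (3, 3): LHS = 1/6 ≠ RHS = 2/3
At (4, 4): LHS = 1/8 ≠ RHS = 1/2

Answer: No, fails at both test points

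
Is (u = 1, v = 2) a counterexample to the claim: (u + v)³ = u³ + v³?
Substituting u = 1, v = 2:
LHS = (1 + 2)³ = 27
RHS = 1³ + 2³ = 9

Since LHS ≠ RHS, this pair disproves the claim.

Answer: Yes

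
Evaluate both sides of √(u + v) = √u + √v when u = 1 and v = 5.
LHS = √(1 + 5) = √(6) ≈ 2.449
RHS = √1 + √5 = 1 + √(5) ≈ 3.236

LHS ≠ RHS (they differ by about 0.7866), so the equation does not hold here.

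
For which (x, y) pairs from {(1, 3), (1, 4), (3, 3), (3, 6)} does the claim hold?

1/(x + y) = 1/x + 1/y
Testing each pair:
(1, 3): LHS = 1/4, RHS = 4/3 → fails
(1, 4): LHS = 1/5, RHS = 5/4 → fails
(3, 3): LHS = 1/6, RHS = 2/3 → fails
(3, 6): LHS = 1/9, RHS = 1/2 → fails

No pair satisfies the claim.

Answer: None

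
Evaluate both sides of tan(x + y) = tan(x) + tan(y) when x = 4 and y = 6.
LHS = tan(4 + 6) = tan(10) ≈ 0.6484
RHS = tan(4) + tan(6) ≈ 0.8668

LHS ≠ RHS (they differ by about 0.2185), so the equation does not hold here.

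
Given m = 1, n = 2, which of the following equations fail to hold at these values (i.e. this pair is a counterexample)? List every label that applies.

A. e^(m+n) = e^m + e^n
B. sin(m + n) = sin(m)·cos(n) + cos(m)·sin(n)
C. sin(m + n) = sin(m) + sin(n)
A, C

Evaluating each claim at the given values:
A. LHS = e^3 ≈ 20.09, RHS = e + e^2 ≈ 10.11 → fails here (LHS ≠ RHS)
B. LHS = sin(3) ≈ 0.1411, RHS = sin(1)·cos(2) + sin(2)·cos(1) ≈ 0.1411 → holds here (LHS = RHS)
C. LHS = sin(3) ≈ 0.1411, RHS = sin(1) + sin(2) ≈ 1.751 → fails here (LHS ≠ RHS)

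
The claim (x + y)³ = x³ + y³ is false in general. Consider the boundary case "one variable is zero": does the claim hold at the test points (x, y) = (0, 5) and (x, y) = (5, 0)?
At (0, 5): LHS = 125, RHS = 125 → equal
At (5, 0): LHS = 125, RHS = 125 → equal

So the claim does hold at both of these boundary points, even though it is not an identity.

Answer: Yes, holds at both test points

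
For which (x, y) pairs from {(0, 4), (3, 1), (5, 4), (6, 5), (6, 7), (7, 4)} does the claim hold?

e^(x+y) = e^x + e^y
None

Testing each pair:
(0, 4): LHS = e^4 ≈ 54.6, RHS = 1 + e^4 ≈ 55.6 → fails
(3, 1): LHS = e^4 ≈ 54.6, RHS = e + e^3 ≈ 22.8 → fails
(5, 4): LHS = e^9 ≈ 8103, RHS = e^4 + e^5 ≈ 203 → fails
(6, 5): LHS = e^11 ≈ 59874.1, RHS = e^5 + e^6 ≈ 551.8 → fails
(6, 7): LHS = e^13 ≈ 442413.4, RHS = e^6 + e^7 ≈ 1500 → fails
(7, 4): LHS = e^11 ≈ 59874.1, RHS = e^4 + e^7 ≈ 1151 → fails

No pair satisfies the claim.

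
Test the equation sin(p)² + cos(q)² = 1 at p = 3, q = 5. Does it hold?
Substituting p = 3, q = 5:

LHS = sin(3)² + cos(5)² ≈ 0.1004
RHS = 1

LHS ≠ RHS, so the equation does not hold at this point.

Answer: Fails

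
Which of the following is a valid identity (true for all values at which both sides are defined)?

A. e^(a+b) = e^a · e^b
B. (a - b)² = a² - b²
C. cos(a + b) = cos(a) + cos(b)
A: holds — e.g. at (3, 7), both sides equal e^10 ≈ 22026.5.
B: fails at (1, 5) — LHS = 16, RHS = -24.
C: fails at (2, 5) — LHS = cos(7) ≈ 0.7539, RHS = cos(2) + cos(5) ≈ -0.1325.

Answer: A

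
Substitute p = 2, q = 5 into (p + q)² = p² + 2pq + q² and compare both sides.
LHS = (2 + 5)² = 49
RHS = 2² + 2·2·5 + 5² = 49

LHS = RHS: the two sides agree.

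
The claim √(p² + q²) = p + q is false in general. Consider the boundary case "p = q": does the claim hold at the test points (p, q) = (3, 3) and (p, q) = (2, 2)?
At (3, 3): LHS = 3·√(2) ≈ 4.243 ≠ RHS = 6
At (2, 2): LHS = 2·√(2) ≈ 2.828 ≠ RHS = 4

Answer: No, fails at both test points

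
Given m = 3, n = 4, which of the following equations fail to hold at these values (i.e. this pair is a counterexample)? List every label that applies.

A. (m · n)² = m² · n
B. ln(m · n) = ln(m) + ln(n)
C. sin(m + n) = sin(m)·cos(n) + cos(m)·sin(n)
Evaluating each claim at the given values:
A. LHS = 144, RHS = 36 → fails here (LHS ≠ RHS)
B. LHS = ln(12) ≈ 2.485, RHS = ln(3) + ln(4) ≈ 2.485 → holds here (LHS = RHS)
C. LHS = sin(7) ≈ 0.657, RHS = sin(3)·cos(4) + sin(4)·cos(3) ≈ 0.657 → holds here (LHS = RHS)

Answer: A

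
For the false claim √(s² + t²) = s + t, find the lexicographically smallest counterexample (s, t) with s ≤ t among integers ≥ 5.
(s, t) = (5, 5)

Substituting (5, 5) into the claim:
LHS = √(5² + 5²) = 5·√(2) ≈ 7.071
RHS = 5 + 5 = 10

Since LHS ≠ RHS, this pair disproves the claim, and no lexicographically smaller pair (s ≤ t, integers ≥ 5) does.

For instance (6, 6) is also a counterexample (LHS = 6·√(2) ≈ 8.485, RHS = 12), but it's lexicographically larger.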